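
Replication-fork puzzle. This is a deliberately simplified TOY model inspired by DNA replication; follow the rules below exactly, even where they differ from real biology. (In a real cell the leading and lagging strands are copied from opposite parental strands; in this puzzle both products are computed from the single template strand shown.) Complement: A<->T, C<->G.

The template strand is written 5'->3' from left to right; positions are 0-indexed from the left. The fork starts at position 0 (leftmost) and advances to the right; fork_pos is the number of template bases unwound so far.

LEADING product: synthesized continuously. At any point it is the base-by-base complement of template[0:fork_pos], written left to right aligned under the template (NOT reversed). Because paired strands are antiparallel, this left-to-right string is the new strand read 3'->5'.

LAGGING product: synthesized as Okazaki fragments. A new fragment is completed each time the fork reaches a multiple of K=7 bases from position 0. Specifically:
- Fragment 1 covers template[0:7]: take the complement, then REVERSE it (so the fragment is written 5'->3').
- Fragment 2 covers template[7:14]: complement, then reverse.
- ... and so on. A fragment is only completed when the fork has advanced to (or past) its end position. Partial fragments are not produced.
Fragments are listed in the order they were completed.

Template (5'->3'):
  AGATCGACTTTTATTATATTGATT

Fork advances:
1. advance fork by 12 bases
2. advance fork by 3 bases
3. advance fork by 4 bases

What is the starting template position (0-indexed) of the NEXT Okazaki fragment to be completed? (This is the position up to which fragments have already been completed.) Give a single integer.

Answer: 14

Derivation:
Step 1: advance 12 -> fork_pos = 0 + 12 = 12. Reached multiple(s) of 7: 7 -> fragment 1 completed (1 total).
Step 2: advance 3 -> fork_pos = 12 + 3 = 15. Reached multiple(s) of 7: 14 -> fragment 2 completed (2 total).
Step 3: advance 4 -> fork_pos = 15 + 4 = 19. Next multiple of 7 is 21 (not reached); still 2 fragment(s).
2 fragment(s) completed, covering template[0:14] (2 x 7 = 14). The next fragment, fragment 3, covers template[14:21], so it starts at position 14.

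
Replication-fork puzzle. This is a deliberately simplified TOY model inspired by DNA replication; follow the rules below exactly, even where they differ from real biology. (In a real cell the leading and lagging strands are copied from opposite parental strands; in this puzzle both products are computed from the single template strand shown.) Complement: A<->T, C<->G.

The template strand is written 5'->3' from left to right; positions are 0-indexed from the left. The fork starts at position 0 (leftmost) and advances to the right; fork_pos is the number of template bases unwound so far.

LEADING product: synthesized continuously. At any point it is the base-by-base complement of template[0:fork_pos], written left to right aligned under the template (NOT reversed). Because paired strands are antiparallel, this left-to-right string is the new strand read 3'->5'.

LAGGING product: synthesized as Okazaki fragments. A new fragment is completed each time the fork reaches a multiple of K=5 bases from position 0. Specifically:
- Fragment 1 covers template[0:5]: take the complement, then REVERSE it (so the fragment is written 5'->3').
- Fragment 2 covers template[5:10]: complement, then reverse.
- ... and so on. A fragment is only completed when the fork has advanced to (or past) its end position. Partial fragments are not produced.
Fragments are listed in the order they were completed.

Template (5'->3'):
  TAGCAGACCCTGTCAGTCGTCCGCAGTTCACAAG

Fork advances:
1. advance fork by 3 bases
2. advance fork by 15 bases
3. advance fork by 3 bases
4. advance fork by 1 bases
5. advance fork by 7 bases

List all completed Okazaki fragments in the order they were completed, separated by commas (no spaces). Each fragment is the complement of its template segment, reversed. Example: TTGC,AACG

Answer: TGCTA,GGGTC,TGACA,ACGAC,TGCGG

Derivation:
Step 1: advance 3 -> fork_pos = 0 + 3 = 3. Next multiple of 5 is 5 (not reached); still 0 fragment(s).
Step 2: advance 15 -> fork_pos = 3 + 15 = 18. Reached multiple(s) of 5: 5, 10, 15 -> fragments 1-3 completed (3 total).
Step 3: advance 3 -> fork_pos = 18 + 3 = 21. Reached multiple(s) of 5: 20 -> fragment 4 completed (4 total).
Step 4: advance 1 -> fork_pos = 21 + 1 = 22. Next multiple of 5 is 25 (not reached); still 4 fragment(s).
Step 5: advance 7 -> fork_pos = 22 + 7 = 29. Reached multiple(s) of 5: 25 -> fragment 5 completed (5 total).
Final fork_pos = 29, so 5 fragment(s) are complete. Build each: template segment -> complement -> reverse.
Fragment 1: template[0:5] = TAGCA -> complement ATCGT -> reversed TGCTA
Fragment 2: template[5:10] = GACCC -> complement CTGGG -> reversed GGGTC
Fragment 3: template[10:15] = TGTCA -> complement ACAGT -> reversed TGACA
Fragment 4: template[15:20] = GTCGT -> complement CAGCA -> reversed ACGAC
Fragment 5: template[20:25] = CCGCA -> complement GGCGT -> reversed TGCGG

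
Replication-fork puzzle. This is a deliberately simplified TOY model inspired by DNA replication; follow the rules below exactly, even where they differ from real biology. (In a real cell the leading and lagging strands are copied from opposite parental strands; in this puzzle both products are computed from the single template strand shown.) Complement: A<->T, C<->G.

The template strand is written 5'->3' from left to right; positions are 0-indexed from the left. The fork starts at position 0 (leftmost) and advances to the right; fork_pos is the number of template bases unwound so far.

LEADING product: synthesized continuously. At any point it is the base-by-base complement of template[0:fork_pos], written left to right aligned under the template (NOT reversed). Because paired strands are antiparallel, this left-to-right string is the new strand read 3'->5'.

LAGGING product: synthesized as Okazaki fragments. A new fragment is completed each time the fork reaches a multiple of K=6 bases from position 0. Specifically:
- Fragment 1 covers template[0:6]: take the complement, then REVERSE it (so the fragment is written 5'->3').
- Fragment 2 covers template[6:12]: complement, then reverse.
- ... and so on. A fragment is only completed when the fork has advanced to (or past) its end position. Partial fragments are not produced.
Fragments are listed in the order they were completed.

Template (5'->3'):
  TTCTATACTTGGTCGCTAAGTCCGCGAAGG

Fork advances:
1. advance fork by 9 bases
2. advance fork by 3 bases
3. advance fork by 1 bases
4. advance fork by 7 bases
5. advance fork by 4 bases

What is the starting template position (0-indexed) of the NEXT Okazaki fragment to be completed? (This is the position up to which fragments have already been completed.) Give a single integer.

Answer: 24

Derivation:
Step 1: advance 9 -> fork_pos = 0 + 9 = 9. Reached multiple(s) of 6: 6 -> fragment 1 completed (1 total).
Step 2: advance 3 -> fork_pos = 9 + 3 = 12. Reached multiple(s) of 6: 12 -> fragment 2 completed (2 total).
Step 3: advance 1 -> fork_pos = 12 + 1 = 13. Next multiple of 6 is 18 (not reached); still 2 fragment(s).
Step 4: advance 7 -> fork_pos = 13 + 7 = 20. Reached multiple(s) of 6: 18 -> fragment 3 completed (3 total).
Step 5: advance 4 -> fork_pos = 20 + 4 = 24. Reached multiple(s) of 6: 24 -> fragment 4 completed (4 total).
4 fragment(s) completed, covering template[0:24] (4 x 6 = 24). The next fragment, fragment 5, covers template[24:30], so it starts at position 24.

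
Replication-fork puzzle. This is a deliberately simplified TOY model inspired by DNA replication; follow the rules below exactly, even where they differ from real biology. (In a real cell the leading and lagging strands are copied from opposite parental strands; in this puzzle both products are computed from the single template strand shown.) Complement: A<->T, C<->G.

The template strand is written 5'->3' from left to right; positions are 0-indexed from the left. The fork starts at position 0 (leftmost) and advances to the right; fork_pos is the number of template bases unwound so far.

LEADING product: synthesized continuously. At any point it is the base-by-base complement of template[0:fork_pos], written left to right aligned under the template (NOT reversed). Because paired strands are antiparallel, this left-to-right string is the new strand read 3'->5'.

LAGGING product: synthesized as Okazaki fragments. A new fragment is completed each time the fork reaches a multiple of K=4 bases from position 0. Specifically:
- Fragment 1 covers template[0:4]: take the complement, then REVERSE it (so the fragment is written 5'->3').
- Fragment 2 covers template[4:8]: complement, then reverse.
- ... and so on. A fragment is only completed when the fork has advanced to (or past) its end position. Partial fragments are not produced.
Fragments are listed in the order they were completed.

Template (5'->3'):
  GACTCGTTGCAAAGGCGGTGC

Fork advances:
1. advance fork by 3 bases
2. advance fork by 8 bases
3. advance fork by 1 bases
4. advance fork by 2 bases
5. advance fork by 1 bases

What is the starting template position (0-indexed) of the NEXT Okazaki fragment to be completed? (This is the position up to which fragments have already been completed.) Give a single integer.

Step 1: advance 3 -> fork_pos = 0 + 3 = 3. Next multiple of 4 is 4 (not reached); still 0 fragment(s).
Step 2: advance 8 -> fork_pos = 3 + 8 = 11. Reached multiple(s) of 4: 4, 8 -> fragments 1-2 completed (2 total).
Step 3: advance 1 -> fork_pos = 11 + 1 = 12. Reached multiple(s) of 4: 12 -> fragment 3 completed (3 total).
Step 4: advance 2 -> fork_pos = 12 + 2 = 14. Next multiple of 4 is 16 (not reached); still 3 fragment(s).
Step 5: advance 1 -> fork_pos = 14 + 1 = 15. Next multiple of 4 is 16 (not reached); still 3 fragment(s).
3 fragment(s) completed, covering template[0:12] (3 x 4 = 12). The next fragment, fragment 4, covers template[12:16], so it starts at position 12.

Answer: 12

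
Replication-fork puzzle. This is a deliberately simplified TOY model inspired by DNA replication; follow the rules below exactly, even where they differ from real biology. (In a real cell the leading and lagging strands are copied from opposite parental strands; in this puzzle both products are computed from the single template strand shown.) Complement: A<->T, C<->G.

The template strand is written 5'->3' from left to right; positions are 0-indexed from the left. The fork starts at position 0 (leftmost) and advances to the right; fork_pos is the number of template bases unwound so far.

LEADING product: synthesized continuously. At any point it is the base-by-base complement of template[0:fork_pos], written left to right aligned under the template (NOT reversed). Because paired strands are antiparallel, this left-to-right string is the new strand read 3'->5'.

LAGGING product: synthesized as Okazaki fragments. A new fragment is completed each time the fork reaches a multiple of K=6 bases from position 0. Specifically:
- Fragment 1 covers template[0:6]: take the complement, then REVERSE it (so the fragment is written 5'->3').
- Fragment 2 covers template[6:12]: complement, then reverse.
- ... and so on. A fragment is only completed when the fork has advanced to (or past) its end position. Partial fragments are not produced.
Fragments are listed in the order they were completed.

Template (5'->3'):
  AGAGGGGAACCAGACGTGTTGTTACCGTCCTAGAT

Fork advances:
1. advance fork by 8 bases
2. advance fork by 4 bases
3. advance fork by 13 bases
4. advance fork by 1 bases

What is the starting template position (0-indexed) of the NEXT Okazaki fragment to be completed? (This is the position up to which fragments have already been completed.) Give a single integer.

Step 1: advance 8 -> fork_pos = 0 + 8 = 8. Reached multiple(s) of 6: 6 -> fragment 1 completed (1 total).
Step 2: advance 4 -> fork_pos = 8 + 4 = 12. Reached multiple(s) of 6: 12 -> fragment 2 completed (2 total).
Step 3: advance 13 -> fork_pos = 12 + 13 = 25. Reached multiple(s) of 6: 18, 24 -> fragments 3-4 completed (4 total).
Step 4: advance 1 -> fork_pos = 25 + 1 = 26. Next multiple of 6 is 30 (not reached); still 4 fragment(s).
4 fragment(s) completed, covering template[0:24] (4 x 6 = 24). The next fragment, fragment 5, covers template[24:30], so it starts at position 24.

Answer: 24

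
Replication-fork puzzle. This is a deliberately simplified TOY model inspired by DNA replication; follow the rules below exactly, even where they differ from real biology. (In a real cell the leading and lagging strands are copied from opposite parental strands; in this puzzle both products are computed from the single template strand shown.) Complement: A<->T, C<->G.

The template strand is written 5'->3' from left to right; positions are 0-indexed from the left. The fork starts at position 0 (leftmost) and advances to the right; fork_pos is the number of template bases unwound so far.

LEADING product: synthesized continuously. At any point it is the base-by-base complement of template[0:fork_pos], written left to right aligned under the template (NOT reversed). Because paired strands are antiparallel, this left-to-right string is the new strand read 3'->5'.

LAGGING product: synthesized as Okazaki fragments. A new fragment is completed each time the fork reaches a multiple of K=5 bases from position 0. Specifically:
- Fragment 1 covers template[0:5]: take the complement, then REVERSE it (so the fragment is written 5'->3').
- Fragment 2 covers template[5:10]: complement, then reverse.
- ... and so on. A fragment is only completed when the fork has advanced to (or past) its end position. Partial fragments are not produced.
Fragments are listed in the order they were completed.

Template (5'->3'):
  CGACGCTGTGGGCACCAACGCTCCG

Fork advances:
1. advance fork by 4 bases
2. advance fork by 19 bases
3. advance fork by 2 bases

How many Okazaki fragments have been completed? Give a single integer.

Answer: 5

Derivation:
Step 1: advance 4 -> fork_pos = 0 + 4 = 4. Next multiple of 5 is 5 (not reached); still 0 fragment(s).
Step 2: advance 19 -> fork_pos = 4 + 19 = 23. Reached multiple(s) of 5: 5, 10, 15, 20 -> fragments 1-4 completed (4 total).
Step 3: advance 2 -> fork_pos = 23 + 2 = 25. Reached multiple(s) of 5: 25 -> fragment 5 completed (5 total).
Check: final fork_pos = 25; the multiples of 5 that are <= 25 are 5..25 -> 25 // 5 = 5 completed fragment(s).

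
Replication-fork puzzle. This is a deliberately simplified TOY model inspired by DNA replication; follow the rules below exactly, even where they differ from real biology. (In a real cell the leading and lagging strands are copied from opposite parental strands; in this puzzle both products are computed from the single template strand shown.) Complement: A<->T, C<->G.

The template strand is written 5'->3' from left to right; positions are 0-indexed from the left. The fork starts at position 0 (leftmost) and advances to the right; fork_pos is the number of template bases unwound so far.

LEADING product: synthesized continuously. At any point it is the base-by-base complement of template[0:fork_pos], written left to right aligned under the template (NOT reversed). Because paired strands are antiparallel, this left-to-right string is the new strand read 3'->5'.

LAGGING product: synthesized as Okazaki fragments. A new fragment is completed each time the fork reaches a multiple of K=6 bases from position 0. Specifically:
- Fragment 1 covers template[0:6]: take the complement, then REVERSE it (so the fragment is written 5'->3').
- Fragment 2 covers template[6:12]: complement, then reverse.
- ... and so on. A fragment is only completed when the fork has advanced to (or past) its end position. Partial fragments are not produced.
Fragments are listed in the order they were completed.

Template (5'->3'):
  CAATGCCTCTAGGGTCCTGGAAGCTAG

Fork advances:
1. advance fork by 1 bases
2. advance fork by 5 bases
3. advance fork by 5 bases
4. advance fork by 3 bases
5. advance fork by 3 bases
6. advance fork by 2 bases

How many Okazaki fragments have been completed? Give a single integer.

Step 1: advance 1 -> fork_pos = 0 + 1 = 1. Next multiple of 6 is 6 (not reached); still 0 fragment(s).
Step 2: advance 5 -> fork_pos = 1 + 5 = 6. Reached multiple(s) of 6: 6 -> fragment 1 completed (1 total).
Step 3: advance 5 -> fork_pos = 6 + 5 = 11. Next multiple of 6 is 12 (not reached); still 1 fragment(s).
Step 4: advance 3 -> fork_pos = 11 + 3 = 14. Reached multiple(s) of 6: 12 -> fragment 2 completed (2 total).
Step 5: advance 3 -> fork_pos = 14 + 3 = 17. Next multiple of 6 is 18 (not reached); still 2 fragment(s).
Step 6: advance 2 -> fork_pos = 17 + 2 = 19. Reached multiple(s) of 6: 18 -> fragment 3 completed (3 total).
Check: final fork_pos = 19; the multiples of 6 that are <= 19 are 6..18 -> 19 // 6 = 3 completed fragment(s).

Answer: 3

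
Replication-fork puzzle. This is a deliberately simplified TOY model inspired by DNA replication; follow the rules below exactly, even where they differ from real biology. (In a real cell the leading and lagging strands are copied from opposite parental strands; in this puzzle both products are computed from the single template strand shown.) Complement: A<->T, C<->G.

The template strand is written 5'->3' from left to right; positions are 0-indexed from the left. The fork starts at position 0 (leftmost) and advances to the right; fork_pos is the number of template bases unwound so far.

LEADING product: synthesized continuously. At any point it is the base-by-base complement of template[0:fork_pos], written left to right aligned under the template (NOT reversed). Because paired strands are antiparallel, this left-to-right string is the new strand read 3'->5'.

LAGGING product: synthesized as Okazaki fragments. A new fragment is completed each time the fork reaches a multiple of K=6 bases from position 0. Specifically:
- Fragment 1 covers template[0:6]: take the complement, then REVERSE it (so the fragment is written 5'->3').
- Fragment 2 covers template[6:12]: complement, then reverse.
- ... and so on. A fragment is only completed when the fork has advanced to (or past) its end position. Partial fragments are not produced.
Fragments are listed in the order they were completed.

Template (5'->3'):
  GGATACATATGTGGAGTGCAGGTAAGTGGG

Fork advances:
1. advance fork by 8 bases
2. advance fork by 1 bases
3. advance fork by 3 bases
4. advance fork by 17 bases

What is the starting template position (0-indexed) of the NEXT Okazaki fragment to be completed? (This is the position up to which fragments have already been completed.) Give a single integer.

Step 1: advance 8 -> fork_pos = 0 + 8 = 8. Reached multiple(s) of 6: 6 -> fragment 1 completed (1 total).
Step 2: advance 1 -> fork_pos = 8 + 1 = 9. Next multiple of 6 is 12 (not reached); still 1 fragment(s).
Step 3: advance 3 -> fork_pos = 9 + 3 = 12. Reached multiple(s) of 6: 12 -> fragment 2 completed (2 total).
Step 4: advance 17 -> fork_pos = 12 + 17 = 29. Reached multiple(s) of 6: 18, 24 -> fragments 3-4 completed (4 total).
4 fragment(s) completed, covering template[0:24] (4 x 6 = 24). The next fragment, fragment 5, covers template[24:30], so it starts at position 24.

Answer: 24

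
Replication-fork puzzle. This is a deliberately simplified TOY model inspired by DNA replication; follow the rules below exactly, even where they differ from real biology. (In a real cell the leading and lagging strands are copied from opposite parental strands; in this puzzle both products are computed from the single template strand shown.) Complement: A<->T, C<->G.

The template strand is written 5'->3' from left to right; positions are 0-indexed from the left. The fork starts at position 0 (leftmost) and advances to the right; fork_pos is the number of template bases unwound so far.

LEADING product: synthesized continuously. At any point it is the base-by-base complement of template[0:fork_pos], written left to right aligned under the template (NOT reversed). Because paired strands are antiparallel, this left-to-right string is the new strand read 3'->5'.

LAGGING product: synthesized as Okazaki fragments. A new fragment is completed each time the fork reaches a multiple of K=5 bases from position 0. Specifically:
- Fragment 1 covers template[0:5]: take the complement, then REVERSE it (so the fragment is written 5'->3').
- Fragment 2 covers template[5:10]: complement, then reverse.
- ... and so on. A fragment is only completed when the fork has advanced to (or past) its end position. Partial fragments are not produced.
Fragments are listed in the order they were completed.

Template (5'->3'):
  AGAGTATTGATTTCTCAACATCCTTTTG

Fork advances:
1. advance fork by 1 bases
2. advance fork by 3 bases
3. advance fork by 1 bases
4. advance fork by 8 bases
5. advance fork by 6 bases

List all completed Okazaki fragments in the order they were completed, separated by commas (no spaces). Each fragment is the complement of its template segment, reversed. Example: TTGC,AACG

Answer: ACTCT,TCAAT,AGAAA

Derivation:
Step 1: advance 1 -> fork_pos = 0 + 1 = 1. Next multiple of 5 is 5 (not reached); still 0 fragment(s).
Step 2: advance 3 -> fork_pos = 1 + 3 = 4. Next multiple of 5 is 5 (not reached); still 0 fragment(s).
Step 3: advance 1 -> fork_pos = 4 + 1 = 5. Reached multiple(s) of 5: 5 -> fragment 1 completed (1 total).
Step 4: advance 8 -> fork_pos = 5 + 8 = 13. Reached multiple(s) of 5: 10 -> fragment 2 completed (2 total).
Step 5: advance 6 -> fork_pos = 13 + 6 = 19. Reached multiple(s) of 5: 15 -> fragment 3 completed (3 total).
Final fork_pos = 19, so 3 fragment(s) are complete. Build each: template segment -> complement -> reverse.
Fragment 1: template[0:5] = AGAGT -> complement TCTCA -> reversed ACTCT
Fragment 2: template[5:10] = ATTGA -> complement TAACT -> reversed TCAAT
Fragment 3: template[10:15] = TTTCT -> complement AAAGA -> reversed AGAAA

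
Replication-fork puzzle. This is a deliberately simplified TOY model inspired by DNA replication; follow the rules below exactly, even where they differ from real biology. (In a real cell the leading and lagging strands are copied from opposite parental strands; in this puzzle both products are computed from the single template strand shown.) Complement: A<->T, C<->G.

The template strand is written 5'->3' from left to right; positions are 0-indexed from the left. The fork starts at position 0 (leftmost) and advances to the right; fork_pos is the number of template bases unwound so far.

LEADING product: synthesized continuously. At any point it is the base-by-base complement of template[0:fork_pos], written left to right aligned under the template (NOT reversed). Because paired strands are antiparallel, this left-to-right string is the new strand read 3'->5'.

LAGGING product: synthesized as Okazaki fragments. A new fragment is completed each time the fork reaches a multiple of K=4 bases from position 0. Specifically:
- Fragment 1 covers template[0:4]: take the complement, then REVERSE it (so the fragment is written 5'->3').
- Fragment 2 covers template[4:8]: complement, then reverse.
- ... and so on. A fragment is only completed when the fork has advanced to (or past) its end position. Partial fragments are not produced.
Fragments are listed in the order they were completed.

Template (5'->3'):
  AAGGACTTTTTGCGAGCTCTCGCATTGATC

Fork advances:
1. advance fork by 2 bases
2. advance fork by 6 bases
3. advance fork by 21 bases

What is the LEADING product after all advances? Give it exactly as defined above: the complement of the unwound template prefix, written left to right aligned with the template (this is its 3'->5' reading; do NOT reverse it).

Answer: TTCCTGAAAAACGCTCGAGAGCGTAACTA

Derivation:
Step 1: advance 2 -> fork_pos = 0 + 2 = 2.
Step 2: advance 6 -> fork_pos = 2 + 6 = 8.
Step 3: advance 21 -> fork_pos = 8 + 21 = 29.
Unwound prefix: template[0:29] = AAGGACTTTTTGCGAGCTCTCGCATTGAT
Complement it base by base (A<->T, C<->G), keeping left-to-right order:
  [0:5] AAGGA -> TTCCT
  [5:10] CTTTT -> GAAAA
  [10:15] TGCGA -> ACGCT
  [15:20] GCTCT -> CGAGA
  [20:25] CGCAT -> GCGTA
  [25:29] TGAT -> ACTA
Concatenate: TTCCTGAAAAACGCTCGAGAGCGTAACTA (length 29; written aligned with the template, i.e. 3'->5').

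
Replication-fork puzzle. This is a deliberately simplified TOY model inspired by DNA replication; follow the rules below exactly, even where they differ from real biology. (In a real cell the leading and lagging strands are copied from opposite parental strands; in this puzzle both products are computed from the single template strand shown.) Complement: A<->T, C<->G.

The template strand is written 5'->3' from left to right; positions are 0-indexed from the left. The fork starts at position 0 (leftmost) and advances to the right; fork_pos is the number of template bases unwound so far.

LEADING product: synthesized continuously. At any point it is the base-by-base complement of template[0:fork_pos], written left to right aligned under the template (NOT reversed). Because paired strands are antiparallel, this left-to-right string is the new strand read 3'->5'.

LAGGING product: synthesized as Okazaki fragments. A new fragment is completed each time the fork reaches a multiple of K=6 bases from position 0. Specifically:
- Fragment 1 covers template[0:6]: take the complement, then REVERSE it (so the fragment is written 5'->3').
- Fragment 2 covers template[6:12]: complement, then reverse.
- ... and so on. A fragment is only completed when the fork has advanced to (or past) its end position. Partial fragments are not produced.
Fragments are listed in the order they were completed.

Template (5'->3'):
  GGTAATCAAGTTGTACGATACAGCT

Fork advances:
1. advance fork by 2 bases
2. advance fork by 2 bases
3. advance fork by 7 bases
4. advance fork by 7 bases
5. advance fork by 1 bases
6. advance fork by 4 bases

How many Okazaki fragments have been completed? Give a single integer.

Step 1: advance 2 -> fork_pos = 0 + 2 = 2. Next multiple of 6 is 6 (not reached); still 0 fragment(s).
Step 2: advance 2 -> fork_pos = 2 + 2 = 4. Next multiple of 6 is 6 (not reached); still 0 fragment(s).
Step 3: advance 7 -> fork_pos = 4 + 7 = 11. Reached multiple(s) of 6: 6 -> fragment 1 completed (1 total).
Step 4: advance 7 -> fork_pos = 11 + 7 = 18. Reached multiple(s) of 6: 12, 18 -> fragments 2-3 completed (3 total).
Step 5: advance 1 -> fork_pos = 18 + 1 = 19. Next multiple of 6 is 24 (not reached); still 3 fragment(s).
Step 6: advance 4 -> fork_pos = 19 + 4 = 23. Next multiple of 6 is 24 (not reached); still 3 fragment(s).
Check: final fork_pos = 23; the multiples of 6 that are <= 23 are 6..18 -> 23 // 6 = 3 completed fragment(s).

Answer: 3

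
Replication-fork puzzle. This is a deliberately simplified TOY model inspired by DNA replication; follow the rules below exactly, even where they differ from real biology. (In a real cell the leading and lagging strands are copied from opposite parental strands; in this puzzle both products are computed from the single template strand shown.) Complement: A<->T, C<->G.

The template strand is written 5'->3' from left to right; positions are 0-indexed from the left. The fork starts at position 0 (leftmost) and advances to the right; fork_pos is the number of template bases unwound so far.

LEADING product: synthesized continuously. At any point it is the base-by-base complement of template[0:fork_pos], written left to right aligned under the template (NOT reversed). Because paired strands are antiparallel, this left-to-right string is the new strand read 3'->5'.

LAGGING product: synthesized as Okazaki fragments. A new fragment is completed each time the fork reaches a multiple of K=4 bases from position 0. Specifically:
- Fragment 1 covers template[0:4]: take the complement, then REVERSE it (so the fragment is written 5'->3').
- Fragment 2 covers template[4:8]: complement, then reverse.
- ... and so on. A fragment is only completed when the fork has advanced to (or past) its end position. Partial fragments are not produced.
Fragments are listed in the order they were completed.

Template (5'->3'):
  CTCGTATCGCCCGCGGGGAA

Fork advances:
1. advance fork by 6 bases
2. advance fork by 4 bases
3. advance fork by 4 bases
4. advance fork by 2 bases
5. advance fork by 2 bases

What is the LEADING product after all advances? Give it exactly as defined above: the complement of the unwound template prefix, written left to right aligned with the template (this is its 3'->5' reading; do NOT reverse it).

Step 1: advance 6 -> fork_pos = 0 + 6 = 6.
Step 2: advance 4 -> fork_pos = 6 + 4 = 10.
Step 3: advance 4 -> fork_pos = 10 + 4 = 14.
Step 4: advance 2 -> fork_pos = 14 + 2 = 16.
Step 5: advance 2 -> fork_pos = 16 + 2 = 18.
Unwound prefix: template[0:18] = CTCGTATCGCCCGCGGGG
Complement it base by base (A<->T, C<->G), keeping left-to-right order:
  [0:5] CTCGT -> GAGCA
  [5:10] ATCGC -> TAGCG
  [10:15] CCGCG -> GGCGC
  [15:18] GGG -> CCC
Concatenate: GAGCATAGCGGGCGCCCC (length 18; written aligned with the template, i.e. 3'->5').

Answer: GAGCATAGCGGGCGCCCC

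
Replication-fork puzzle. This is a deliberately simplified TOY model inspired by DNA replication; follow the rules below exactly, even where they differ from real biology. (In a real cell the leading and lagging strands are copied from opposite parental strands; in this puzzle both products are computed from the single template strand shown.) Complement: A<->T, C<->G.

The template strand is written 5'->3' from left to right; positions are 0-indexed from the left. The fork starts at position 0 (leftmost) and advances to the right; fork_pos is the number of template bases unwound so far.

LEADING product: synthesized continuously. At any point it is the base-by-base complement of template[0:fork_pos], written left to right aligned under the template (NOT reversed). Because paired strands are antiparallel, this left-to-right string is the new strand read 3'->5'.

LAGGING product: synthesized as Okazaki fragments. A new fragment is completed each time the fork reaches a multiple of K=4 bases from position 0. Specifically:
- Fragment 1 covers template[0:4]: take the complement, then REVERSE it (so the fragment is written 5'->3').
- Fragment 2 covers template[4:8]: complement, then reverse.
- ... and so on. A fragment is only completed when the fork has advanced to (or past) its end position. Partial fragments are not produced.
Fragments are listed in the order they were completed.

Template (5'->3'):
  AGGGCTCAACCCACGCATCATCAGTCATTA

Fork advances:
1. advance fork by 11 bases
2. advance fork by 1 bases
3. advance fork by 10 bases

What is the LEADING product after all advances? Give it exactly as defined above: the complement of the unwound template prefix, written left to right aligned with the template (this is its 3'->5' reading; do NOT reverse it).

Step 1: advance 11 -> fork_pos = 0 + 11 = 11.
Step 2: advance 1 -> fork_pos = 11 + 1 = 12.
Step 3: advance 10 -> fork_pos = 12 + 10 = 22.
Unwound prefix: template[0:22] = AGGGCTCAACCCACGCATCATC
Complement it base by base (A<->T, C<->G), keeping left-to-right order:
  [0:5] AGGGC -> TCCCG
  [5:10] TCAAC -> AGTTG
  [10:15] CCACG -> GGTGC
  [15:20] CATCA -> GTAGT
  [20:22] TC -> AG
Concatenate: TCCCGAGTTGGGTGCGTAGTAG (length 22; written aligned with the template, i.e. 3'->5').

Answer: TCCCGAGTTGGGTGCGTAGTAG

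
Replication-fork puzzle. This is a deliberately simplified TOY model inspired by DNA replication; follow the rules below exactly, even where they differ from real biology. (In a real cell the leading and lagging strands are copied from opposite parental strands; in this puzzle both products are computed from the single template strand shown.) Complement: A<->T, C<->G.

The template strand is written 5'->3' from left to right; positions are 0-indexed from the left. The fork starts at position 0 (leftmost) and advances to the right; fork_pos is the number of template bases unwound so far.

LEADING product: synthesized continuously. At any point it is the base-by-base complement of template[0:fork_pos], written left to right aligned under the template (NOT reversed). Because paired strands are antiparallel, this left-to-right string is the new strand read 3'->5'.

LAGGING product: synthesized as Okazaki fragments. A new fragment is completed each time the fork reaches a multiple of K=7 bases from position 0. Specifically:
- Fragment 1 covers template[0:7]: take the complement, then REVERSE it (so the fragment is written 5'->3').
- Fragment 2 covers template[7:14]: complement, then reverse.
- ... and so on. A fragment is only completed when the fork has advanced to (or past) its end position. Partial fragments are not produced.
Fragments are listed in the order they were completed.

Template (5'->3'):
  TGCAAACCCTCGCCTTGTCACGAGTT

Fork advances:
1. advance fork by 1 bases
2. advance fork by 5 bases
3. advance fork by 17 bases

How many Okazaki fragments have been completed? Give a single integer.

Answer: 3

Derivation:
Step 1: advance 1 -> fork_pos = 0 + 1 = 1. Next multiple of 7 is 7 (not reached); still 0 fragment(s).
Step 2: advance 5 -> fork_pos = 1 + 5 = 6. Next multiple of 7 is 7 (not reached); still 0 fragment(s).
Step 3: advance 17 -> fork_pos = 6 + 17 = 23. Reached multiple(s) of 7: 7, 14, 21 -> fragments 1-3 completed (3 total).
Check: final fork_pos = 23; the multiples of 7 that are <= 23 are 7..21 -> 23 // 7 = 3 completed fragment(s).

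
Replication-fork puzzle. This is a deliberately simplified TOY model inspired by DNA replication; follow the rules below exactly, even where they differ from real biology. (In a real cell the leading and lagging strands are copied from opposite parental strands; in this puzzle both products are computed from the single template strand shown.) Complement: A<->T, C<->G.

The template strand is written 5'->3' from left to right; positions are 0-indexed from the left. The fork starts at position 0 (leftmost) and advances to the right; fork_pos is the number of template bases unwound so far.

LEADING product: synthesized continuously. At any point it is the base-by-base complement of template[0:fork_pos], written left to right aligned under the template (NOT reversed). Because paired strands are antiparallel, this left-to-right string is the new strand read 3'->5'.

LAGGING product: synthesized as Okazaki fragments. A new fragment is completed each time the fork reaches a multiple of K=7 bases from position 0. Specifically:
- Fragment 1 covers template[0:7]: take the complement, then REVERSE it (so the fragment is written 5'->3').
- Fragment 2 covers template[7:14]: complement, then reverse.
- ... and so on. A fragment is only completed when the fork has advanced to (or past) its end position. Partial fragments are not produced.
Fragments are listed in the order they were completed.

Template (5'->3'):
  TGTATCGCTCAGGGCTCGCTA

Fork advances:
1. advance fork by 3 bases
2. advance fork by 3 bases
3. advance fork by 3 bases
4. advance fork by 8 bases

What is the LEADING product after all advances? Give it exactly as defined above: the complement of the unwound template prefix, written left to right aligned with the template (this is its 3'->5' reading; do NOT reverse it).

Answer: ACATAGCGAGTCCCGAG

Derivation:
Step 1: advance 3 -> fork_pos = 0 + 3 = 3.
Step 2: advance 3 -> fork_pos = 3 + 3 = 6.
Step 3: advance 3 -> fork_pos = 6 + 3 = 9.
Step 4: advance 8 -> fork_pos = 9 + 8 = 17.
Unwound prefix: template[0:17] = TGTATCGCTCAGGGCTC
Complement it base by base (A<->T, C<->G), keeping left-to-right order:
  [0:5] TGTAT -> ACATA
  [5:10] CGCTC -> GCGAG
  [10:15] AGGGC -> TCCCG
  [15:17] TC -> AG
Concatenate: ACATAGCGAGTCCCGAG (length 17; written aligned with the template, i.e. 3'->5').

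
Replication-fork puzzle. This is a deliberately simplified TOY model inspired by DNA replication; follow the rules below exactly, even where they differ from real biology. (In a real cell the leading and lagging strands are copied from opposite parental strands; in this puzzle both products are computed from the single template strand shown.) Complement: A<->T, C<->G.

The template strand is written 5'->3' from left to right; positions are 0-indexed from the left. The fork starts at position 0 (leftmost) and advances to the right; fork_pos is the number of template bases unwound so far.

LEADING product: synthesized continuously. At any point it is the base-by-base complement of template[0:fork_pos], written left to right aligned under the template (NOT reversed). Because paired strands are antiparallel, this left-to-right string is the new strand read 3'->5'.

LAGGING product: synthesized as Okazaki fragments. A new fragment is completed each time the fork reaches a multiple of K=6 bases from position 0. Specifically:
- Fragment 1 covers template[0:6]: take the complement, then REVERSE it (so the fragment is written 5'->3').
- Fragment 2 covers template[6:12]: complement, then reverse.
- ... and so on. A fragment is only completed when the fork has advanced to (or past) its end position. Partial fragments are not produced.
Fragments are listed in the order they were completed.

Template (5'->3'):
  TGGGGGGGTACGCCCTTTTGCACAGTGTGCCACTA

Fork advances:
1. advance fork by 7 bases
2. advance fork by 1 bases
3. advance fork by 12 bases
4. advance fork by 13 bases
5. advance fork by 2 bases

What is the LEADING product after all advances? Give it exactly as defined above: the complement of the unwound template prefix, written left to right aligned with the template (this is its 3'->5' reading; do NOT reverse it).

Answer: ACCCCCCCATGCGGGAAAACGTGTCACACGGTGAT

Derivation:
Step 1: advance 7 -> fork_pos = 0 + 7 = 7.
Step 2: advance 1 -> fork_pos = 7 + 1 = 8.
Step 3: advance 12 -> fork_pos = 8 + 12 = 20.
Step 4: advance 13 -> fork_pos = 20 + 13 = 33.
Step 5: advance 2 -> fork_pos = 33 + 2 = 35.
Unwound prefix: template[0:35] = TGGGGGGGTACGCCCTTTTGCACAGTGTGCCACTA
Complement it base by base (A<->T, C<->G), keeping left-to-right order:
  [0:5] TGGGG -> ACCCC
  [5:10] GGGTA -> CCCAT
  [10:15] CGCCC -> GCGGG
  [15:20] TTTTG -> AAAAC
  [20:25] CACAG -> GTGTC
  [25:30] TGTGC -> ACACG
  [30:35] CACTA -> GTGAT
Concatenate: ACCCCCCCATGCGGGAAAACGTGTCACACGGTGAT (length 35; written aligned with the template, i.e. 3'->5').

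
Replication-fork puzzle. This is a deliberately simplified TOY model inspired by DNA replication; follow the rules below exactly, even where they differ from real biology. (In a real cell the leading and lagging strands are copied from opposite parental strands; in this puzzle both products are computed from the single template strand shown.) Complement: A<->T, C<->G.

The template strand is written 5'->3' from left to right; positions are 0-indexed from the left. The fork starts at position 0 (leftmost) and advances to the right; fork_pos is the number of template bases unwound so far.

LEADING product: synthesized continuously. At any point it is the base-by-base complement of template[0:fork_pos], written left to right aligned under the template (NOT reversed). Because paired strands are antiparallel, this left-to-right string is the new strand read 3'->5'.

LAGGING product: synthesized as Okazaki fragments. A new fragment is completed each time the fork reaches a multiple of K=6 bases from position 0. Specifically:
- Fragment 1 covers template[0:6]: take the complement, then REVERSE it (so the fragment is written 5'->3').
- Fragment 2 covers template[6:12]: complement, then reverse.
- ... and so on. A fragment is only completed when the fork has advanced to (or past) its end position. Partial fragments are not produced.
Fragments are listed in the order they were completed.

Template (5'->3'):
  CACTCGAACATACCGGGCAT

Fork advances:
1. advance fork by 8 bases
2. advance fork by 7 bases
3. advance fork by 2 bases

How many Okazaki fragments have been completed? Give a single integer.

Answer: 2

Derivation:
Step 1: advance 8 -> fork_pos = 0 + 8 = 8. Reached multiple(s) of 6: 6 -> fragment 1 completed (1 total).
Step 2: advance 7 -> fork_pos = 8 + 7 = 15. Reached multiple(s) of 6: 12 -> fragment 2 completed (2 total).
Step 3: advance 2 -> fork_pos = 15 + 2 = 17. Next multiple of 6 is 18 (not reached); still 2 fragment(s).
Check: final fork_pos = 17; the multiples of 6 that are <= 17 are 6..12 -> 17 // 6 = 2 completed fragment(s).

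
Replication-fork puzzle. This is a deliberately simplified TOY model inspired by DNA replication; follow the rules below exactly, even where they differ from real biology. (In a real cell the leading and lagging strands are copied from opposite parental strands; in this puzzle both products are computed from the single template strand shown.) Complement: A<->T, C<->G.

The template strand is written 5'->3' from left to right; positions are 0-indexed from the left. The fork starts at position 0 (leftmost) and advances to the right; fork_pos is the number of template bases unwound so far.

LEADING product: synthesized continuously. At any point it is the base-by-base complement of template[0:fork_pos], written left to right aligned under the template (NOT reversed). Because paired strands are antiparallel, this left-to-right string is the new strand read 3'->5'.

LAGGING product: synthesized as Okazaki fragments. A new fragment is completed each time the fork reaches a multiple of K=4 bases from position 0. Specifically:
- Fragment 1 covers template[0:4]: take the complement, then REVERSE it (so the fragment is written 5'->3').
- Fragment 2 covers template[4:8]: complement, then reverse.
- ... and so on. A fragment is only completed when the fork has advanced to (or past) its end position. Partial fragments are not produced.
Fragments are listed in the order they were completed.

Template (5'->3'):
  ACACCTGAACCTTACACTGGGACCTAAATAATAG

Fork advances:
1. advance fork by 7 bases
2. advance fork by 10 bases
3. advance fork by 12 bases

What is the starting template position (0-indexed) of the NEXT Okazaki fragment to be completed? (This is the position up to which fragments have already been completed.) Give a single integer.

Step 1: advance 7 -> fork_pos = 0 + 7 = 7. Reached multiple(s) of 4: 4 -> fragment 1 completed (1 total).
Step 2: advance 10 -> fork_pos = 7 + 10 = 17. Reached multiple(s) of 4: 8, 12, 16 -> fragments 2-4 completed (4 total).
Step 3: advance 12 -> fork_pos = 17 + 12 = 29. Reached multiple(s) of 4: 20, 24, 28 -> fragments 5-7 completed (7 total).
7 fragment(s) completed, covering template[0:28] (7 x 4 = 28). The next fragment, fragment 8, covers template[28:32], so it starts at position 28.

Answer: 28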